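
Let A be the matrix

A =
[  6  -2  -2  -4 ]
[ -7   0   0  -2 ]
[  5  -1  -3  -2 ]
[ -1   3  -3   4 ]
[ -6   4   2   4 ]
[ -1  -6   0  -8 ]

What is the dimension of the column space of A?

4

Row reduce to echelon form.
R2 ← R2 + (7/6)·R1: [0, -7/3, -7/3, -20/3]
R3 ← R3 − (5/6)·R1: [0, 2/3, -4/3, 4/3]
R4 ← R4 + (1/6)·R1: [0, 8/3, -10/3, 10/3]
R5 ← R5 + R1: [0, 2, 0, 0]
R6 ← R6 + (1/6)·R1: [0, -19/3, -1/3, -26/3]
R3 ← R3 + (2/7)·R2: [0, 0, -2, -4/7]
R4 ← R4 + (8/7)·R2: [0, 0, -6, -30/7]
R5 ← R5 + (6/7)·R2: [0, 0, -2, -40/7]
R6 ← R6 − (19/7)·R2: [0, 0, 6, 66/7]
R4 ← R4 − (3)·R3: [0, 0, 0, -18/7]
R5 ← R5 − R3: [0, 0, 0, -36/7]
R6 ← R6 + (3)·R3: [0, 0, 0, 54/7]
R5 ← R5 − (2)·R4: [0, 0, 0, 0]
R6 ← R6 + (3)·R4: [0, 0, 0, 0]
Echelon form has 4 nonzero rows, so rank(A) = 4.
The column space has dimension equal to the rank: 4.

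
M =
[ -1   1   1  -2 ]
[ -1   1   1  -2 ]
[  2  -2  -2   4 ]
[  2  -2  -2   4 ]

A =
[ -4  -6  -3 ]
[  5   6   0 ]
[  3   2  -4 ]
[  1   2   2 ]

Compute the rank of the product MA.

1

First compute MA:
[[ 10,  10,  -5],
 [ 10,  10,  -5],
 [-20, -20,  10],
 [-20, -20,  10]]
Now row reduce the product.
R2 ← R2 − R1: [0, 0, 0]
R3 ← R3 + (2)·R1: [0, 0, 0]
R4 ← R4 + (2)·R1: [0, 0, 0]
1 nonzero row, so rank(MA) = 1.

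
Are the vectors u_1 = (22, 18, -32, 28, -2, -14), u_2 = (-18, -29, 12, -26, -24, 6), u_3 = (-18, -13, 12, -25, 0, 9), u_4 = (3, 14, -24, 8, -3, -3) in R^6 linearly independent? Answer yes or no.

Form the matrix with these vectors as rows and row reduce.
R2 ← R2 + (9/11)·R1: [0, -157/11, -156/11, -34/11, -282/11, -60/11]
R3 ← R3 + (9/11)·R1: [0, 19/11, -156/11, -23/11, -18/11, -27/11]
R4 ← R4 − (3/22)·R1: [0, 127/11, -216/11, 46/11, -30/11, -12/11]
R3 ← R3 + (19/157)·R2: [0, 0, -2496/157, -387/157, -744/157, -489/157]
R4 ← R4 + (127/157)·R2: [0, 0, -4884/157, 264/157, -3684/157, -864/157]
R4 ← R4 − (407/208)·R3: [0, 0, 0, 1353/208, -369/26, 123/208]
4 nonzero rows, so the 4 vectors span a space of dimension 4.
Since 4 = 4, the vectors are linearly independent.

yes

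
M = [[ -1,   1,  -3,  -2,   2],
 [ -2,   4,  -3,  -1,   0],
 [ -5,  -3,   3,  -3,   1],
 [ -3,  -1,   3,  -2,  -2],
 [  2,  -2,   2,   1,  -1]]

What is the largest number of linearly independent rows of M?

4

Row reduce to echelon form.
R2 ← R2 − (2)·R1: [0, 2, 3, 3, -4]
R3 ← R3 − (5)·R1: [0, -8, 18, 7, -9]
R4 ← R4 − (3)·R1: [0, -4, 12, 4, -8]
R5 ← R5 + (2)·R1: [0, 0, -4, -3, 3]
R3 ← R3 + (4)·R2: [0, 0, 30, 19, -25]
R4 ← R4 + (2)·R2: [0, 0, 18, 10, -16]
R4 ← R4 − (3/5)·R3: [0, 0, 0, -7/5, -1]
R5 ← R5 + (2/15)·R3: [0, 0, 0, -7/15, -1/3]
R5 ← R5 − (1/3)·R4: [0, 0, 0, 0, 0]
Echelon form has 4 nonzero rows, so rank(M) = 4.
The rank gives the maximum number of linearly independent rows: 4.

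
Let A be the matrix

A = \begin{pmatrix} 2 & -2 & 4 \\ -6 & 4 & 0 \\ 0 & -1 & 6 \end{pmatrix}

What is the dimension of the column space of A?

2

Row reduce to echelon form.
R2 ← R2 + (3)·R1: [0, -2, 12]
R3 ← R3 − (1/2)·R2: [0, 0, 0]
Echelon form has 2 nonzero rows, so rank(A) = 2.
The column space has dimension equal to the rank: 2.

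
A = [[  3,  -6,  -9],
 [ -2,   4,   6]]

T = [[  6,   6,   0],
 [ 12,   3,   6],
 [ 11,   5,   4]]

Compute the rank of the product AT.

1

First compute AT:
[[-153, -45, -72],
 [102,  30,  48]]
Now row reduce the product.
R2 ← R2 + (2/3)·R1: [0, 0, 0]
1 nonzero row, so rank(AT) = 1.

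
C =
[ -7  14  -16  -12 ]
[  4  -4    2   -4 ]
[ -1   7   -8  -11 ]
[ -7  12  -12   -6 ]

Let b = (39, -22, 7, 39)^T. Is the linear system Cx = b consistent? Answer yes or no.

Row reduce the augmented matrix [C | b].
R2 ← R2 + (4/7)·R1: [0, 4, -50/7, -76/7, 2/7]
R3 ← R3 − (1/7)·R1: [0, 5, -40/7, -65/7, 10/7]
R4 ← R4 − R1: [0, -2, 4, 6, 0]
R3 ← R3 − (5/4)·R2: [0, 0, 45/14, 30/7, 15/14]
R4 ← R4 + (1/2)·R2: [0, 0, 3/7, 4/7, 1/7]
R4 ← R4 − (2/15)·R3: [0, 0, 0, 0, 0]
The echelon form has 3 nonzero rows, and every pivot lies in the first 4 columns, so rank(C) = rank([C|b]) = 3.
The system is consistent.

yes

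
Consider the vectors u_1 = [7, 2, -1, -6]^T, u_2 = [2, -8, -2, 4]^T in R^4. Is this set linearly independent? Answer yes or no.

Form the matrix with these vectors as rows and row reduce.
R2 ← R2 − (2/7)·R1: [0, -60/7, -12/7, 40/7]
2 nonzero rows, so the 2 vectors span a space of dimension 2.
Since 2 = 2, the vectors are linearly independent.

yes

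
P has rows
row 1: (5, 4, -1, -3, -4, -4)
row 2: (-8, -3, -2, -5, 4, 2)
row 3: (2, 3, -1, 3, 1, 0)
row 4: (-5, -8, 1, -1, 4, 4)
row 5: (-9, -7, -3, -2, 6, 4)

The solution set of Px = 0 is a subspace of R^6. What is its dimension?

1

Row reduce to echelon form.
R2 ← R2 + (8/5)·R1: [0, 17/5, -18/5, -49/5, -12/5, -22/5]
R3 ← R3 − (2/5)·R1: [0, 7/5, -3/5, 21/5, 13/5, 8/5]
R4 ← R4 + R1: [0, -4, 0, -4, 0, 0]
R5 ← R5 + (9/5)·R1: [0, 1/5, -24/5, -37/5, -6/5, -16/5]
R3 ← R3 − (7/17)·R2: [0, 0, 15/17, 140/17, 61/17, 58/17]
R4 ← R4 + (20/17)·R2: [0, 0, -72/17, -264/17, -48/17, -88/17]
R5 ← R5 − (1/17)·R2: [0, 0, -78/17, -116/17, -18/17, -50/17]
R4 ← R4 + (24/5)·R3: [0, 0, 0, 24, 72/5, 56/5]
R5 ← R5 + (26/5)·R3: [0, 0, 0, 36, 88/5, 74/5]
R5 ← R5 − (3/2)·R4: [0, 0, 0, 0, -4, -2]
5 nonzero rows, so rank(P) = 5.
P has 6 columns; by rank–nullity, nullity = 6 − 5 = 1.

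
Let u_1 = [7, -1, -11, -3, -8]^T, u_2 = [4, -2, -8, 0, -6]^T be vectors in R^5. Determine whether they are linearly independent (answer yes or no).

Form the matrix with these vectors as rows and row reduce.
R2 ← R2 − (4/7)·R1: [0, -10/7, -12/7, 12/7, -10/7]
2 nonzero rows, so the 2 vectors span a space of dimension 2.
Since 2 = 2, the vectors are linearly independent.

yes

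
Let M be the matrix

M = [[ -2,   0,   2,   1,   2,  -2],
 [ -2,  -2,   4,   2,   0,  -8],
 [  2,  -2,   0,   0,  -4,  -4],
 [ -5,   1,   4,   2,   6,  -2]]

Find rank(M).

2

Row reduce to echelon form.
R2 ← R2 − R1: [0, -2, 2, 1, -2, -6]
R3 ← R3 + R1: [0, -2, 2, 1, -2, -6]
R4 ← R4 − (5/2)·R1: [0, 1, -1, -1/2, 1, 3]
R3 ← R3 − R2: [0, 0, 0, 0, 0, 0]
R4 ← R4 + (1/2)·R2: [0, 0, 0, 0, 0, 0]
Echelon form has 2 nonzero rows, so rank(M) = 2.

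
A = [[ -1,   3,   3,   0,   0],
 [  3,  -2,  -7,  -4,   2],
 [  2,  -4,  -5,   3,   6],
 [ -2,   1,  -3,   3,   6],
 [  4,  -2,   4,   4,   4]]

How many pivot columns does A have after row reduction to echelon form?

Row reduce to echelon form.
R2 ← R2 + (3)·R1: [0, 7, 2, -4, 2]
R3 ← R3 + (2)·R1: [0, 2, 1, 3, 6]
R4 ← R4 − (2)·R1: [0, -5, -9, 3, 6]
R5 ← R5 + (4)·R1: [0, 10, 16, 4, 4]
R3 ← R3 − (2/7)·R2: [0, 0, 3/7, 29/7, 38/7]
R4 ← R4 + (5/7)·R2: [0, 0, -53/7, 1/7, 52/7]
R5 ← R5 − (10/7)·R2: [0, 0, 92/7, 68/7, 8/7]
R4 ← R4 + (53/3)·R3: [0, 0, 0, 220/3, 310/3]
R5 ← R5 − (92/3)·R3: [0, 0, 0, -352/3, -496/3]
R5 ← R5 + (8/5)·R4: [0, 0, 0, 0, 0]
Echelon form has 4 nonzero rows, so rank(A) = 4.
Each nonzero row contributes one pivot column: 4 pivot columns.

4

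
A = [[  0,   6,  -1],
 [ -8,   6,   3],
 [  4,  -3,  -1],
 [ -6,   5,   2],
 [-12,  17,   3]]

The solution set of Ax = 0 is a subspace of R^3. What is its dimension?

0

Row reduce to echelon form.
Swap R1 ↔ R2
R3 ← R3 + (1/2)·R1: [0, 0, 1/2]
R4 ← R4 − (3/4)·R1: [0, 1/2, -1/4]
R5 ← R5 − (3/2)·R1: [0, 8, -3/2]
R4 ← R4 − (1/12)·R2: [0, 0, -1/6]
R5 ← R5 − (4/3)·R2: [0, 0, -1/6]
R4 ← R4 + (1/3)·R3: [0, 0, 0]
R5 ← R5 + (1/3)·R3: [0, 0, 0]
3 nonzero rows, so rank(A) = 3.
A has 3 columns; by rank–nullity, nullity = 3 − 3 = 0.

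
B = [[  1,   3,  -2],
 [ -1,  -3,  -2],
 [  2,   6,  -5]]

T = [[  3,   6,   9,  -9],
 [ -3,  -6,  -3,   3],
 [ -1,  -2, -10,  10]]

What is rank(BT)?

First compute BT:
[[ -4,  -8,  20, -20],
 [  8,  16,  20, -20],
 [ -7, -14,  50, -50]]
Now row reduce the product.
R2 ← R2 + (2)·R1: [0, 0, 60, -60]
R3 ← R3 − (7/4)·R1: [0, 0, 15, -15]
R3 ← R3 − (1/4)·R2: [0, 0, 0, 0]
2 nonzero rows, so rank(BT) = 2.

2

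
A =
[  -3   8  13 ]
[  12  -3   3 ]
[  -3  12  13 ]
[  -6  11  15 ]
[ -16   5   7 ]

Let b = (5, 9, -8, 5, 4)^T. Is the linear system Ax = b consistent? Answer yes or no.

Row reduce the augmented matrix [A | b].
R2 ← R2 + (4)·R1: [0, 29, 55, 29]
R3 ← R3 − R1: [0, 4, 0, -13]
R4 ← R4 − (2)·R1: [0, -5, -11, -5]
R5 ← R5 − (16/3)·R1: [0, -113/3, -187/3, -68/3]
R3 ← R3 − (4/29)·R2: [0, 0, -220/29, -17]
R4 ← R4 + (5/29)·R2: [0, 0, -44/29, 0]
R5 ← R5 + (113/87)·R2: [0, 0, 264/29, 15]
R4 ← R4 − (1/5)·R3: [0, 0, 0, 17/5]
R5 ← R5 + (6/5)·R3: [0, 0, 0, -27/5]
R5 ← R5 + (27/17)·R4: [0, 0, 0, 0]
The echelon form has 4 nonzero rows; the last pivot sits in the augmented column, so rank(A) = 3 but rank([A|b]) = 4.
Since the ranks differ, the system is inconsistent.

no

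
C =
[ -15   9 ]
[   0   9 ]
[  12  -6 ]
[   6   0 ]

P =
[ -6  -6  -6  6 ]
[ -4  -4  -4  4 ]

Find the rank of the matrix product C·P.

1

First compute CP:
[[ 54,  54,  54, -54],
 [-36, -36, -36,  36],
 [-48, -48, -48,  48],
 [-36, -36, -36,  36]]
Now row reduce the product.
R2 ← R2 + (2/3)·R1: [0, 0, 0, 0]
R3 ← R3 + (8/9)·R1: [0, 0, 0, 0]
R4 ← R4 + (2/3)·R1: [0, 0, 0, 0]
1 nonzero row, so rank(CP) = 1.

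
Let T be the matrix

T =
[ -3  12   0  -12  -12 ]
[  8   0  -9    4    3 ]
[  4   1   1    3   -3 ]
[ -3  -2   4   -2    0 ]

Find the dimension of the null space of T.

Row reduce to echelon form.
R2 ← R2 + (8/3)·R1: [0, 32, -9, -28, -29]
R3 ← R3 + (4/3)·R1: [0, 17, 1, -13, -19]
R4 ← R4 − R1: [0, -14, 4, 10, 12]
R3 ← R3 − (17/32)·R2: [0, 0, 185/32, 15/8, -115/32]
R4 ← R4 + (7/16)·R2: [0, 0, 1/16, -9/4, -11/16]
R4 ← R4 − (2/185)·R3: [0, 0, 0, -84/37, -24/37]
4 nonzero rows, so rank(T) = 4.
T has 5 columns; by rank–nullity, nullity = 5 − 4 = 1.

1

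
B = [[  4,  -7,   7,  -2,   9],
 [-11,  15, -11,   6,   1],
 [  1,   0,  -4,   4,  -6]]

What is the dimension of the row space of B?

3

Row reduce to echelon form.
R2 ← R2 + (11/4)·R1: [0, -17/4, 33/4, 1/2, 103/4]
R3 ← R3 − (1/4)·R1: [0, 7/4, -23/4, 9/2, -33/4]
R3 ← R3 + (7/17)·R2: [0, 0, -40/17, 80/17, 40/17]
Echelon form has 3 nonzero rows, so rank(B) = 3.
The row space has dimension equal to the rank: 3.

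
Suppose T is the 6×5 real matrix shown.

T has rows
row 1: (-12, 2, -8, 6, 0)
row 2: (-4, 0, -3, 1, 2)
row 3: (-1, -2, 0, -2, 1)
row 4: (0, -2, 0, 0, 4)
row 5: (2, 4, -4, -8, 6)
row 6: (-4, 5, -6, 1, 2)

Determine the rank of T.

Row reduce to echelon form.
R2 ← R2 − (1/3)·R1: [0, -2/3, -1/3, -1, 2]
R3 ← R3 − (1/12)·R1: [0, -13/6, 2/3, -5/2, 1]
R5 ← R5 + (1/6)·R1: [0, 13/3, -16/3, -7, 6]
R6 ← R6 − (1/3)·R1: [0, 13/3, -10/3, -1, 2]
R3 ← R3 − (13/4)·R2: [0, 0, 7/4, 3/4, -11/2]
R4 ← R4 − (3)·R2: [0, 0, 1, 3, -2]
R5 ← R5 + (13/2)·R2: [0, 0, -15/2, -27/2, 19]
R6 ← R6 + (13/2)·R2: [0, 0, -11/2, -15/2, 15]
R4 ← R4 − (4/7)·R3: [0, 0, 0, 18/7, 8/7]
R5 ← R5 + (30/7)·R3: [0, 0, 0, -72/7, -32/7]
R6 ← R6 + (22/7)·R3: [0, 0, 0, -36/7, -16/7]
R5 ← R5 + (4)·R4: [0, 0, 0, 0, 0]
R6 ← R6 + (2)·R4: [0, 0, 0, 0, 0]
Echelon form has 4 nonzero rows, so rank(T) = 4.

4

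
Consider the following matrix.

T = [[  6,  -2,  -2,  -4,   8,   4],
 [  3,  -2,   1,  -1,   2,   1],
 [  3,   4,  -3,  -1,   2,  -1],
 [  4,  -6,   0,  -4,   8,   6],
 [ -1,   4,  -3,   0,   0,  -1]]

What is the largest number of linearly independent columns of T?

3

Row reduce to echelon form.
R2 ← R2 − (1/2)·R1: [0, -1, 2, 1, -2, -1]
R3 ← R3 − (1/2)·R1: [0, 5, -2, 1, -2, -3]
R4 ← R4 − (2/3)·R1: [0, -14/3, 4/3, -4/3, 8/3, 10/3]
R5 ← R5 + (1/6)·R1: [0, 11/3, -10/3, -2/3, 4/3, -1/3]
R3 ← R3 + (5)·R2: [0, 0, 8, 6, -12, -8]
R4 ← R4 − (14/3)·R2: [0, 0, -8, -6, 12, 8]
R5 ← R5 + (11/3)·R2: [0, 0, 4, 3, -6, -4]
R4 ← R4 + R3: [0, 0, 0, 0, 0, 0]
R5 ← R5 − (1/2)·R3: [0, 0, 0, 0, 0, 0]
Echelon form has 3 nonzero rows, so rank(T) = 3.
The rank gives the maximum number of linearly independent columns: 3.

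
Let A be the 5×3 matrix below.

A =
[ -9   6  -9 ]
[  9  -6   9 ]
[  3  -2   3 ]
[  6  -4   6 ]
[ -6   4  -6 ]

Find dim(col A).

1

Row reduce to echelon form.
R2 ← R2 + R1: [0, 0, 0]
R3 ← R3 + (1/3)·R1: [0, 0, 0]
R4 ← R4 + (2/3)·R1: [0, 0, 0]
R5 ← R5 − (2/3)·R1: [0, 0, 0]
Echelon form has 1 nonzero row, so rank(A) = 1.
The column space has dimension equal to the rank: 1.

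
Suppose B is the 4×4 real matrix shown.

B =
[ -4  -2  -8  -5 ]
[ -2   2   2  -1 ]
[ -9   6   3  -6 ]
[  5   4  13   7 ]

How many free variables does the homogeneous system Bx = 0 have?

Row reduce to echelon form.
R2 ← R2 − (1/2)·R1: [0, 3, 6, 3/2]
R3 ← R3 − (9/4)·R1: [0, 21/2, 21, 21/4]
R4 ← R4 + (5/4)·R1: [0, 3/2, 3, 3/4]
R3 ← R3 − (7/2)·R2: [0, 0, 0, 0]
R4 ← R4 − (1/2)·R2: [0, 0, 0, 0]
2 nonzero rows, so rank(B) = 2.
B has 4 columns; by rank–nullity, nullity = 4 − 2 = 2.

2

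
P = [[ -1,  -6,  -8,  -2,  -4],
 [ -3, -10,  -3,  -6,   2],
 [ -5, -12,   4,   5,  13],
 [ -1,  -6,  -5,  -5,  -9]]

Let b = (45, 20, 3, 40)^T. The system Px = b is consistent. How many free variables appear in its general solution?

Row reduce the augmented matrix [P | b].
R2 ← R2 − (3)·R1: [0, 8, 21, 0, 14, -115]
R3 ← R3 − (5)·R1: [0, 18, 44, 15, 33, -222]
R4 ← R4 − R1: [0, 0, 3, -3, -5, -5]
R3 ← R3 − (9/4)·R2: [0, 0, -13/4, 15, 3/2, 147/4]
R4 ← R4 + (12/13)·R3: [0, 0, 0, 141/13, -47/13, 376/13]
The echelon form has 4 nonzero rows, and every pivot lies in the first 5 columns, so rank(P) = rank([P|b]) = 4.
The system is consistent.
Free variables = (unknowns) − (rank) = 5 − 4 = 1.

1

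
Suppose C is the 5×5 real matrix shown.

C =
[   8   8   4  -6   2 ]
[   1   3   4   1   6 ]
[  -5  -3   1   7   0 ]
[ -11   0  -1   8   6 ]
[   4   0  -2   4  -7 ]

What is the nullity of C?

0

Row reduce to echelon form.
R2 ← R2 − (1/8)·R1: [0, 2, 7/2, 7/4, 23/4]
R3 ← R3 + (5/8)·R1: [0, 2, 7/2, 13/4, 5/4]
R4 ← R4 + (11/8)·R1: [0, 11, 9/2, -1/4, 35/4]
R5 ← R5 − (1/2)·R1: [0, -4, -4, 7, -8]
R3 ← R3 − R2: [0, 0, 0, 3/2, -9/2]
R4 ← R4 − (11/2)·R2: [0, 0, -59/4, -79/8, -183/8]
R5 ← R5 + (2)·R2: [0, 0, 3, 21/2, 7/2]
Swap R3 ↔ R4
R5 ← R5 + (12/59)·R3: [0, 0, 0, 501/59, -68/59]
R5 ← R5 − (334/59)·R4: [0, 0, 0, 0, 1435/59]
5 nonzero rows, so rank(C) = 5.
C has 5 columns; by rank–nullity, nullity = 5 − 5 = 0.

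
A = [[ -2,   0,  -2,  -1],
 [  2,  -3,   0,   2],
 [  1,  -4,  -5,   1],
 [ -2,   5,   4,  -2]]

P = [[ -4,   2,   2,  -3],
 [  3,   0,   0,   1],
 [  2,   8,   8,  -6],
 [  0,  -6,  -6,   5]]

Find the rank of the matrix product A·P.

2

First compute AP:
[[  4, -14, -14,  13],
 [-17,  -8,  -8,   1],
 [-26, -44, -44,  28],
 [ 31,  40,  40, -23]]
Now row reduce the product.
R2 ← R2 + (17/4)·R1: [0, -135/2, -135/2, 225/4]
R3 ← R3 + (13/2)·R1: [0, -135, -135, 225/2]
R4 ← R4 − (31/4)·R1: [0, 297/2, 297/2, -495/4]
R3 ← R3 − (2)·R2: [0, 0, 0, 0]
R4 ← R4 + (11/5)·R2: [0, 0, 0, 0]
2 nonzero rows, so rank(AP) = 2.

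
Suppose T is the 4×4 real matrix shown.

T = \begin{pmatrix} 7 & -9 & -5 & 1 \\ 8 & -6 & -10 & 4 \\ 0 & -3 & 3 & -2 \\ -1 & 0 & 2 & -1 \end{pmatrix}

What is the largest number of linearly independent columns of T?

2

Row reduce to echelon form.
R2 ← R2 − (8/7)·R1: [0, 30/7, -30/7, 20/7]
R4 ← R4 + (1/7)·R1: [0, -9/7, 9/7, -6/7]
R3 ← R3 + (7/10)·R2: [0, 0, 0, 0]
R4 ← R4 + (3/10)·R2: [0, 0, 0, 0]
Echelon form has 2 nonzero rows, so rank(T) = 2.
The rank gives the maximum number of linearly independent columns: 2.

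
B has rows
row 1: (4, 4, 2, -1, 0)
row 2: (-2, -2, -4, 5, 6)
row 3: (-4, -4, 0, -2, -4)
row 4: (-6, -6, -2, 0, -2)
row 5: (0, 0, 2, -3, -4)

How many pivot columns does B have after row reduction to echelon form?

Row reduce to echelon form.
R2 ← R2 + (1/2)·R1: [0, 0, -3, 9/2, 6]
R3 ← R3 + R1: [0, 0, 2, -3, -4]
R4 ← R4 + (3/2)·R1: [0, 0, 1, -3/2, -2]
R3 ← R3 + (2/3)·R2: [0, 0, 0, 0, 0]
R4 ← R4 + (1/3)·R2: [0, 0, 0, 0, 0]
R5 ← R5 + (2/3)·R2: [0, 0, 0, 0, 0]
Echelon form has 2 nonzero rows, so rank(B) = 2.
Each nonzero row contributes one pivot column: 2 pivot columns.

2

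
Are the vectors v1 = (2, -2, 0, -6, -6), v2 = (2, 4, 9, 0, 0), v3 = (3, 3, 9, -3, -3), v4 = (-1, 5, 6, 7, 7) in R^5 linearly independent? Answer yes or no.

no

Form the matrix with these vectors as rows and row reduce.
R2 ← R2 − R1: [0, 6, 9, 6, 6]
R3 ← R3 − (3/2)·R1: [0, 6, 9, 6, 6]
R4 ← R4 + (1/2)·R1: [0, 4, 6, 4, 4]
R3 ← R3 − R2: [0, 0, 0, 0, 0]
R4 ← R4 − (2/3)·R2: [0, 0, 0, 0, 0]
2 nonzero rows, so the 4 vectors span a space of dimension 2.
Since 2 < 4, the vectors are linearly dependent.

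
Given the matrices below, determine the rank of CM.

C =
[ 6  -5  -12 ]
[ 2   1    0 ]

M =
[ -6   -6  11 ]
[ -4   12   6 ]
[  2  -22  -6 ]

2

First compute CM:
[[-40, 168, 108],
 [-16,   0,  28]]
Now row reduce the product.
R2 ← R2 − (2/5)·R1: [0, -336/5, -76/5]
2 nonzero rows, so rank(CM) = 2.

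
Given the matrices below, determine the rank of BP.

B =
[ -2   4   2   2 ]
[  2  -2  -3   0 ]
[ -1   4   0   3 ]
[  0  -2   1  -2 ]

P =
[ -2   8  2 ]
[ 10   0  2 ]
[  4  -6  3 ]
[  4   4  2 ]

2

First compute BP:
[[ 60, -20,  14],
 [-36,  34,  -9],
 [ 54,   4,  12],
 [-24, -14,  -5]]
Now row reduce the product.
R2 ← R2 + (3/5)·R1: [0, 22, -3/5]
R3 ← R3 − (9/10)·R1: [0, 22, -3/5]
R4 ← R4 + (2/5)·R1: [0, -22, 3/5]
R3 ← R3 − R2: [0, 0, 0]
R4 ← R4 + R2: [0, 0, 0]
2 nonzero rows, so rank(BP) = 2.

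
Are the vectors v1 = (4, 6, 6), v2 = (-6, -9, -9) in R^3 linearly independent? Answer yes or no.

Form the matrix with these vectors as rows and row reduce.
R2 ← R2 + (3/2)·R1: [0, 0, 0]
1 nonzero row, so the 2 vectors span a space of dimension 1.
Since 1 < 2, the vectors are linearly dependent.

no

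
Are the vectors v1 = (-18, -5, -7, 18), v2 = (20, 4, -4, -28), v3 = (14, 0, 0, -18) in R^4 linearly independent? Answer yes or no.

yes

Form the matrix with these vectors as rows and row reduce.
R2 ← R2 + (10/9)·R1: [0, -14/9, -106/9, -8]
R3 ← R3 + (7/9)·R1: [0, -35/9, -49/9, -4]
R3 ← R3 − (5/2)·R2: [0, 0, 24, 16]
3 nonzero rows, so the 3 vectors span a space of dimension 3.
Since 3 = 3, the vectors are linearly independent.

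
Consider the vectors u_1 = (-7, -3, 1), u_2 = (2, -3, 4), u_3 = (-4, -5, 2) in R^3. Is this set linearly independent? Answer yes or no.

yes

Form the matrix with these vectors as rows and row reduce.
R2 ← R2 + (2/7)·R1: [0, -27/7, 30/7]
R3 ← R3 − (4/7)·R1: [0, -23/7, 10/7]
R3 ← R3 − (23/27)·R2: [0, 0, -20/9]
3 nonzero rows, so the 3 vectors span a space of dimension 3.
Since 3 = 3, the vectors are linearly independent.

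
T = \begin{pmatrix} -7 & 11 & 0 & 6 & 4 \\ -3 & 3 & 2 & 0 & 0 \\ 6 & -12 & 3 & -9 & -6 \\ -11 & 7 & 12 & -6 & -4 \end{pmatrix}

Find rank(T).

2

Row reduce to echelon form.
R2 ← R2 − (3/7)·R1: [0, -12/7, 2, -18/7, -12/7]
R3 ← R3 + (6/7)·R1: [0, -18/7, 3, -27/7, -18/7]
R4 ← R4 − (11/7)·R1: [0, -72/7, 12, -108/7, -72/7]
R3 ← R3 − (3/2)·R2: [0, 0, 0, 0, 0]
R4 ← R4 − (6)·R2: [0, 0, 0, 0, 0]
Echelon form has 2 nonzero rows, so rank(T) = 2.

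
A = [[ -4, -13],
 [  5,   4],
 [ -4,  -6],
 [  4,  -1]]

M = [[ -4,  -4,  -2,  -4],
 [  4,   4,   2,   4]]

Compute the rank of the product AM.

1

First compute AM:
[[-36, -36, -18, -36],
 [ -4,  -4,  -2,  -4],
 [ -8,  -8,  -4,  -8],
 [-20, -20, -10, -20]]
Now row reduce the product.
R2 ← R2 − (1/9)·R1: [0, 0, 0, 0]
R3 ← R3 − (2/9)·R1: [0, 0, 0, 0]
R4 ← R4 − (5/9)·R1: [0, 0, 0, 0]
1 nonzero row, so rank(AM) = 1.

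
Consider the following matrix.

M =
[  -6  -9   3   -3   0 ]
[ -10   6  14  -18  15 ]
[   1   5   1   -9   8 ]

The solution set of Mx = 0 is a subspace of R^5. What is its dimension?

2

Row reduce to echelon form.
R2 ← R2 − (5/3)·R1: [0, 21, 9, -13, 15]
R3 ← R3 + (1/6)·R1: [0, 7/2, 3/2, -19/2, 8]
R3 ← R3 − (1/6)·R2: [0, 0, 0, -22/3, 11/2]
3 nonzero rows, so rank(M) = 3.
M has 5 columns; by rank–nullity, nullity = 5 − 3 = 2.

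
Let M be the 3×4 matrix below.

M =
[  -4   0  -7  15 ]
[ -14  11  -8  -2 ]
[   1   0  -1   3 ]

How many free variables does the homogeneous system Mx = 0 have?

1

Row reduce to echelon form.
R2 ← R2 − (7/2)·R1: [0, 11, 33/2, -109/2]
R3 ← R3 + (1/4)·R1: [0, 0, -11/4, 27/4]
3 nonzero rows, so rank(M) = 3.
M has 4 columns; by rank–nullity, nullity = 4 − 3 = 1.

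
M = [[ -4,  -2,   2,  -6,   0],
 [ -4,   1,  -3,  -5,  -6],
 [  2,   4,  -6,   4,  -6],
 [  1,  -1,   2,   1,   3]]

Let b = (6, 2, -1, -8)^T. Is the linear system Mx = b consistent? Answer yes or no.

no

Row reduce the augmented matrix [M | b].
R2 ← R2 − R1: [0, 3, -5, 1, -6, -4]
R3 ← R3 + (1/2)·R1: [0, 3, -5, 1, -6, 2]
R4 ← R4 + (1/4)·R1: [0, -3/2, 5/2, -1/2, 3, -13/2]
R3 ← R3 − R2: [0, 0, 0, 0, 0, 6]
R4 ← R4 + (1/2)·R2: [0, 0, 0, 0, 0, -17/2]
R4 ← R4 + (17/12)·R3: [0, 0, 0, 0, 0, 0]
The echelon form has 3 nonzero rows; the last pivot sits in the augmented column, so rank(M) = 2 but rank([M|b]) = 3.
Since the ranks differ, the system is inconsistent.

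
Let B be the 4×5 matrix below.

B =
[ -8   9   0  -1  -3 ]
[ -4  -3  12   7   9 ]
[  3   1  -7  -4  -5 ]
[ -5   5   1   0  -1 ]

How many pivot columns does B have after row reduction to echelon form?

2

Row reduce to echelon form.
R2 ← R2 − (1/2)·R1: [0, -15/2, 12, 15/2, 21/2]
R3 ← R3 + (3/8)·R1: [0, 35/8, -7, -35/8, -49/8]
R4 ← R4 − (5/8)·R1: [0, -5/8, 1, 5/8, 7/8]
R3 ← R3 + (7/12)·R2: [0, 0, 0, 0, 0]
R4 ← R4 − (1/12)·R2: [0, 0, 0, 0, 0]
Echelon form has 2 nonzero rows, so rank(B) = 2.
Each nonzero row contributes one pivot column: 2 pivot columns.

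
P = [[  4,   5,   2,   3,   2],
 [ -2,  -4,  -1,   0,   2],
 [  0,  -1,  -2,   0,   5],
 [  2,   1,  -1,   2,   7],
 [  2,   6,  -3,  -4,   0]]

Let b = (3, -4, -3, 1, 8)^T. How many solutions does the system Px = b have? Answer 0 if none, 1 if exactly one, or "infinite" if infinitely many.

0

Row reduce the augmented matrix [P | b].
R2 ← R2 + (1/2)·R1: [0, -3/2, 0, 3/2, 3, -5/2]
R4 ← R4 − (1/2)·R1: [0, -3/2, -2, 1/2, 6, -1/2]
R5 ← R5 − (1/2)·R1: [0, 7/2, -4, -11/2, -1, 13/2]
R3 ← R3 − (2/3)·R2: [0, 0, -2, -1, 3, -4/3]
R4 ← R4 − R2: [0, 0, -2, -1, 3, 2]
R5 ← R5 + (7/3)·R2: [0, 0, -4, -2, 6, 2/3]
R4 ← R4 − R3: [0, 0, 0, 0, 0, 10/3]
R5 ← R5 − (2)·R3: [0, 0, 0, 0, 0, 10/3]
R5 ← R5 − R4: [0, 0, 0, 0, 0, 0]
The echelon form has 4 nonzero rows; the last pivot sits in the augmented column, so rank(P) = 3 but rank([P|b]) = 4.
Since the ranks differ, the system is inconsistent.
It has no solutions.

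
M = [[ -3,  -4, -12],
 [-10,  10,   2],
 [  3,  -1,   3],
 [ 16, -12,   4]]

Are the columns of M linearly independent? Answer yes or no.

no

Row reduce M to echelon form.
R2 ← R2 − (10/3)·R1: [0, 70/3, 42]
R3 ← R3 + R1: [0, -5, -9]
R4 ← R4 + (16/3)·R1: [0, -100/3, -60]
R3 ← R3 + (3/14)·R2: [0, 0, 0]
R4 ← R4 + (10/7)·R2: [0, 0, 0]
2 pivots among 3 columns.
Only 2 < 3 pivot columns, so the columns are linearly dependent.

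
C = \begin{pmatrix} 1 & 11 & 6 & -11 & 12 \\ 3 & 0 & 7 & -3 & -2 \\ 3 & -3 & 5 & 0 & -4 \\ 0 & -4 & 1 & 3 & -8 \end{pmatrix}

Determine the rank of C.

Row reduce to echelon form.
R2 ← R2 − (3)·R1: [0, -33, -11, 30, -38]
R3 ← R3 − (3)·R1: [0, -36, -13, 33, -40]
R3 ← R3 − (12/11)·R2: [0, 0, -1, 3/11, 16/11]
R4 ← R4 − (4/33)·R2: [0, 0, 7/3, -7/11, -112/33]
R4 ← R4 + (7/3)·R3: [0, 0, 0, 0, 0]
Echelon form has 3 nonzero rows, so rank(C) = 3.

3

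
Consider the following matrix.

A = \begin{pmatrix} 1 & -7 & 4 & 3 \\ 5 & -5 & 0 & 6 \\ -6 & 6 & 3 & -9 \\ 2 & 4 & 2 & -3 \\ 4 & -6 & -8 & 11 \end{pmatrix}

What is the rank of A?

3

Row reduce to echelon form.
R2 ← R2 − (5)·R1: [0, 30, -20, -9]
R3 ← R3 + (6)·R1: [0, -36, 27, 9]
R4 ← R4 − (2)·R1: [0, 18, -6, -9]
R5 ← R5 − (4)·R1: [0, 22, -24, -1]
R3 ← R3 + (6/5)·R2: [0, 0, 3, -9/5]
R4 ← R4 − (3/5)·R2: [0, 0, 6, -18/5]
R5 ← R5 − (11/15)·R2: [0, 0, -28/3, 28/5]
R4 ← R4 − (2)·R3: [0, 0, 0, 0]
R5 ← R5 + (28/9)·R3: [0, 0, 0, 0]
Echelon form has 3 nonzero rows, so rank(A) = 3.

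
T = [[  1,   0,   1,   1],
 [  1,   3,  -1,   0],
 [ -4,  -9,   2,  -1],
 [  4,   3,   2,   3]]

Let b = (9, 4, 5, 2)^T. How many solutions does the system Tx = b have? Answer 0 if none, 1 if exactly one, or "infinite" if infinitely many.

0

Row reduce the augmented matrix [T | b].
R2 ← R2 − R1: [0, 3, -2, -1, -5]
R3 ← R3 + (4)·R1: [0, -9, 6, 3, 41]
R4 ← R4 − (4)·R1: [0, 3, -2, -1, -34]
R3 ← R3 + (3)·R2: [0, 0, 0, 0, 26]
R4 ← R4 − R2: [0, 0, 0, 0, -29]
R4 ← R4 + (29/26)·R3: [0, 0, 0, 0, 0]
The echelon form has 3 nonzero rows; the last pivot sits in the augmented column, so rank(T) = 2 but rank([T|b]) = 3.
Since the ranks differ, the system is inconsistent.
It has no solutions.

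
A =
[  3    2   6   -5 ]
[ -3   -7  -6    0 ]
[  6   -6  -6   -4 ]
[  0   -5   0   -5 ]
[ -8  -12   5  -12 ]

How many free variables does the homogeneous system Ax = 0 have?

1

Row reduce to echelon form.
R2 ← R2 + R1: [0, -5, 0, -5]
R3 ← R3 − (2)·R1: [0, -10, -18, 6]
R5 ← R5 + (8/3)·R1: [0, -20/3, 21, -76/3]
R3 ← R3 − (2)·R2: [0, 0, -18, 16]
R4 ← R4 − R2: [0, 0, 0, 0]
R5 ← R5 − (4/3)·R2: [0, 0, 21, -56/3]
R5 ← R5 + (7/6)·R3: [0, 0, 0, 0]
3 nonzero rows, so rank(A) = 3.
A has 4 columns; by rank–nullity, nullity = 4 − 3 = 1.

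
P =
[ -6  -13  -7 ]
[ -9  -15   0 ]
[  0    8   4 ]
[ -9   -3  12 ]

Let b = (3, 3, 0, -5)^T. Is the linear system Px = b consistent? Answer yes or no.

Row reduce the augmented matrix [P | b].
R2 ← R2 − (3/2)·R1: [0, 9/2, 21/2, -3/2]
R4 ← R4 − (3/2)·R1: [0, 33/2, 45/2, -19/2]
R3 ← R3 − (16/9)·R2: [0, 0, -44/3, 8/3]
R4 ← R4 − (11/3)·R2: [0, 0, -16, -4]
R4 ← R4 − (12/11)·R3: [0, 0, 0, -76/11]
The echelon form has 4 nonzero rows; the last pivot sits in the augmented column, so rank(P) = 3 but rank([P|b]) = 4.
Since the ranks differ, the system is inconsistent.

no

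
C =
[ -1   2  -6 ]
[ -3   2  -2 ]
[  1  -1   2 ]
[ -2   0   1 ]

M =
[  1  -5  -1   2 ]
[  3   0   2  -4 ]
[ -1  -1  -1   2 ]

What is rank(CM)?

First compute CM:
[[ 11,  11,  11, -22],
 [  5,  17,   9, -18],
 [ -4,  -7,  -5,  10],
 [ -3,   9,   1,  -2]]
Now row reduce the product.
R2 ← R2 − (5/11)·R1: [0, 12, 4, -8]
R3 ← R3 + (4/11)·R1: [0, -3, -1, 2]
R4 ← R4 + (3/11)·R1: [0, 12, 4, -8]
R3 ← R3 + (1/4)·R2: [0, 0, 0, 0]
R4 ← R4 − R2: [0, 0, 0, 0]
2 nonzero rows, so rank(CM) = 2.

2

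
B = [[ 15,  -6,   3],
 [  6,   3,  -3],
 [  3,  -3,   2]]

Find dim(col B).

Row reduce to echelon form.
R2 ← R2 − (2/5)·R1: [0, 27/5, -21/5]
R3 ← R3 − (1/5)·R1: [0, -9/5, 7/5]
R3 ← R3 + (1/3)·R2: [0, 0, 0]
Echelon form has 2 nonzero rows, so rank(B) = 2.
The column space has dimension equal to the rank: 2.

2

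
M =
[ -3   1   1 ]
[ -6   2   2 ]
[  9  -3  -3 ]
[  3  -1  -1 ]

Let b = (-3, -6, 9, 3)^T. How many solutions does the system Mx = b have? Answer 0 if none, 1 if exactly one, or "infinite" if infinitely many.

Row reduce the augmented matrix [M | b].
R2 ← R2 − (2)·R1: [0, 0, 0, 0]
R3 ← R3 + (3)·R1: [0, 0, 0, 0]
R4 ← R4 + R1: [0, 0, 0, 0]
The echelon form has 1 nonzero rows, and every pivot lies in the first 3 columns, so rank(M) = rank([M|b]) = 1.
The system is consistent.
rank = 1 < 3 unknowns, so there are infinitely many solutions.

infinite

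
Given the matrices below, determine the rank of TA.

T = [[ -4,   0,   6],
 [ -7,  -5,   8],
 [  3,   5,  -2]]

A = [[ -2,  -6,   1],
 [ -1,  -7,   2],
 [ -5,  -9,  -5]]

First compute TA:
[[-22, -30, -34],
 [-21,   5, -57],
 [ -1, -35,  23]]
Now row reduce the product.
R2 ← R2 − (21/22)·R1: [0, 370/11, -270/11]
R3 ← R3 − (1/22)·R1: [0, -370/11, 270/11]
R3 ← R3 + R2: [0, 0, 0]
2 nonzero rows, so rank(TA) = 2.

2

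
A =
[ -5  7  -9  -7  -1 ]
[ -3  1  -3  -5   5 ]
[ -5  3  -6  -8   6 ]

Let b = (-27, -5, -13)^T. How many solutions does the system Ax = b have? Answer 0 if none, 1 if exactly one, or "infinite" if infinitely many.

infinite

Row reduce the augmented matrix [A | b].
R2 ← R2 − (3/5)·R1: [0, -16/5, 12/5, -4/5, 28/5, 56/5]
R3 ← R3 − R1: [0, -4, 3, -1, 7, 14]
R3 ← R3 − (5/4)·R2: [0, 0, 0, 0, 0, 0]
The echelon form has 2 nonzero rows, and every pivot lies in the first 5 columns, so rank(A) = rank([A|b]) = 2.
The system is consistent.
rank = 2 < 5 unknowns, so there are infinitely many solutions.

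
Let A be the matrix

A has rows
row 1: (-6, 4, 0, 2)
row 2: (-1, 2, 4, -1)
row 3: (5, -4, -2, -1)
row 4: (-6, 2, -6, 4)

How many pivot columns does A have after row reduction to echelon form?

Row reduce to echelon form.
R2 ← R2 − (1/6)·R1: [0, 4/3, 4, -4/3]
R3 ← R3 + (5/6)·R1: [0, -2/3, -2, 2/3]
R4 ← R4 − R1: [0, -2, -6, 2]
R3 ← R3 + (1/2)·R2: [0, 0, 0, 0]
R4 ← R4 + (3/2)·R2: [0, 0, 0, 0]
Echelon form has 2 nonzero rows, so rank(A) = 2.
Each nonzero row contributes one pivot column: 2 pivot columns.

2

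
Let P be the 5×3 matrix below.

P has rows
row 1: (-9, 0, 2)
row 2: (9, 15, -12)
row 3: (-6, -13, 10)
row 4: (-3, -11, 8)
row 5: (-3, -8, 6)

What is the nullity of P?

1

Row reduce to echelon form.
R2 ← R2 + R1: [0, 15, -10]
R3 ← R3 − (2/3)·R1: [0, -13, 26/3]
R4 ← R4 − (1/3)·R1: [0, -11, 22/3]
R5 ← R5 − (1/3)·R1: [0, -8, 16/3]
R3 ← R3 + (13/15)·R2: [0, 0, 0]
R4 ← R4 + (11/15)·R2: [0, 0, 0]
R5 ← R5 + (8/15)·R2: [0, 0, 0]
2 nonzero rows, so rank(P) = 2.
P has 3 columns; by rank–nullity, nullity = 3 − 2 = 1.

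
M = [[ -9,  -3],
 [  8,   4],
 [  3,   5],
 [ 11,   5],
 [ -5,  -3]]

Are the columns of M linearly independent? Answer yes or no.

Row reduce M to echelon form.
R2 ← R2 + (8/9)·R1: [0, 4/3]
R3 ← R3 + (1/3)·R1: [0, 4]
R4 ← R4 + (11/9)·R1: [0, 4/3]
R5 ← R5 − (5/9)·R1: [0, -4/3]
R3 ← R3 − (3)·R2: [0, 0]
R4 ← R4 − R2: [0, 0]
R5 ← R5 + R2: [0, 0]
2 pivots among 2 columns.
Every column is a pivot column, so the columns are linearly independent.

yes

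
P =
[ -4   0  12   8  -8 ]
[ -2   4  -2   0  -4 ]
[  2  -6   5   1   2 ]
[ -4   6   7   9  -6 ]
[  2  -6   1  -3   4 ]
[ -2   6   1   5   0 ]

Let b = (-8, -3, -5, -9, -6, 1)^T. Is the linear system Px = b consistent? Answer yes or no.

Row reduce the augmented matrix [P | b].
R2 ← R2 − (1/2)·R1: [0, 4, -8, -4, 0, 1]
R3 ← R3 + (1/2)·R1: [0, -6, 11, 5, -2, -9]
R4 ← R4 − R1: [0, 6, -5, 1, 2, -1]
R5 ← R5 + (1/2)·R1: [0, -6, 7, 1, 0, -10]
R6 ← R6 − (1/2)·R1: [0, 6, -5, 1, 4, 5]
R3 ← R3 + (3/2)·R2: [0, 0, -1, -1, -2, -15/2]
R4 ← R4 − (3/2)·R2: [0, 0, 7, 7, 2, -5/2]
R5 ← R5 + (3/2)·R2: [0, 0, -5, -5, 0, -17/2]
R6 ← R6 − (3/2)·R2: [0, 0, 7, 7, 4, 7/2]
R4 ← R4 + (7)·R3: [0, 0, 0, 0, -12, -55]
R5 ← R5 − (5)·R3: [0, 0, 0, 0, 10, 29]
R6 ← R6 + (7)·R3: [0, 0, 0, 0, -10, -49]
R5 ← R5 + (5/6)·R4: [0, 0, 0, 0, 0, -101/6]
R6 ← R6 − (5/6)·R4: [0, 0, 0, 0, 0, -19/6]
R6 ← R6 − (19/101)·R5: [0, 0, 0, 0, 0, 0]
The echelon form has 5 nonzero rows; the last pivot sits in the augmented column, so rank(P) = 4 but rank([P|b]) = 5.
Since the ranks differ, the system is inconsistent.

no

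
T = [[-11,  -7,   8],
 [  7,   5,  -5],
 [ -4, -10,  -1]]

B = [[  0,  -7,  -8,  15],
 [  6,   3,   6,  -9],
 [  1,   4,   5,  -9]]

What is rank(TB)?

2

First compute TB:
[[-34,  88,  86, -174],
 [ 25, -54, -51, 105],
 [-61,  -6, -33,  39]]
Now row reduce the product.
R2 ← R2 + (25/34)·R1: [0, 182/17, 208/17, -390/17]
R3 ← R3 − (61/34)·R1: [0, -2786/17, -3184/17, 5970/17]
R3 ← R3 + (199/13)·R2: [0, 0, 0, 0]
2 nonzero rows, so rank(TB) = 2.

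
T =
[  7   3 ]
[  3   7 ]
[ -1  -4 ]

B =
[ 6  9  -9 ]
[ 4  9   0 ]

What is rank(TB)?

First compute TB:
[[ 54,  90, -63],
 [ 46,  90, -27],
 [-22, -45,   9]]
Now row reduce the product.
R2 ← R2 − (23/27)·R1: [0, 40/3, 80/3]
R3 ← R3 + (11/27)·R1: [0, -25/3, -50/3]
R3 ← R3 + (5/8)·R2: [0, 0, 0]
2 nonzero rows, so rank(TB) = 2.

2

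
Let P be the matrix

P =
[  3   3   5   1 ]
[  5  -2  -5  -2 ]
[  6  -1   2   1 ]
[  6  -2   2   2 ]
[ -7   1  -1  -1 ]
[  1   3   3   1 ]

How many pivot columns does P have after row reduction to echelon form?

Row reduce to echelon form.
R2 ← R2 − (5/3)·R1: [0, -7, -40/3, -11/3]
R3 ← R3 − (2)·R1: [0, -7, -8, -1]
R4 ← R4 − (2)·R1: [0, -8, -8, 0]
R5 ← R5 + (7/3)·R1: [0, 8, 32/3, 4/3]
R6 ← R6 − (1/3)·R1: [0, 2, 4/3, 2/3]
R3 ← R3 − R2: [0, 0, 16/3, 8/3]
R4 ← R4 − (8/7)·R2: [0, 0, 152/21, 88/21]
R5 ← R5 + (8/7)·R2: [0, 0, -32/7, -20/7]
R6 ← R6 + (2/7)·R2: [0, 0, -52/21, -8/21]
R4 ← R4 − (19/14)·R3: [0, 0, 0, 4/7]
R5 ← R5 + (6/7)·R3: [0, 0, 0, -4/7]
R6 ← R6 + (13/28)·R3: [0, 0, 0, 6/7]
R5 ← R5 + R4: [0, 0, 0, 0]
R6 ← R6 − (3/2)·R4: [0, 0, 0, 0]
Echelon form has 4 nonzero rows, so rank(P) = 4.
Each nonzero row contributes one pivot column: 4 pivot columns.

4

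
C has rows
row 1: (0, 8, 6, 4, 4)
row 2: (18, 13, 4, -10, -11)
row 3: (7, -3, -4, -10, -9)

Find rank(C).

Row reduce to echelon form.
Swap R1 ↔ R2
R3 ← R3 − (7/18)·R1: [0, -145/18, -50/9, -55/9, -85/18]
R3 ← R3 + (145/144)·R2: [0, 0, 35/72, -25/12, -25/36]
Echelon form has 3 nonzero rows, so rank(C) = 3.

3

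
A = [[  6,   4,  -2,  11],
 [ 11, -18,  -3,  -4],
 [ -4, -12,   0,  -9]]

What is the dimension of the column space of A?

3

Row reduce to echelon form.
R2 ← R2 − (11/6)·R1: [0, -76/3, 2/3, -145/6]
R3 ← R3 + (2/3)·R1: [0, -28/3, -4/3, -5/3]
R3 ← R3 − (7/19)·R2: [0, 0, -30/19, 275/38]
Echelon form has 3 nonzero rows, so rank(A) = 3.
The column space has dimension equal to the rank: 3.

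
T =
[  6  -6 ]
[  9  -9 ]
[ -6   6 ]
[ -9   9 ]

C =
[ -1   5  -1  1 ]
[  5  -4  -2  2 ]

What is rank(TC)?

First compute TC:
[[-36,  54,   6,  -6],
 [-54,  81,   9,  -9],
 [ 36, -54,  -6,   6],
 [ 54, -81,  -9,   9]]
Now row reduce the product.
R2 ← R2 − (3/2)·R1: [0, 0, 0, 0]
R3 ← R3 + R1: [0, 0, 0, 0]
R4 ← R4 + (3/2)·R1: [0, 0, 0, 0]
1 nonzero row, so rank(TC) = 1.

1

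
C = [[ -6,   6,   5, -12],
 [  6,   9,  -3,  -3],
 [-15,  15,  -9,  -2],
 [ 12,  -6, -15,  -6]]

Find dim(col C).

4

Row reduce to echelon form.
R2 ← R2 + R1: [0, 15, 2, -15]
R3 ← R3 − (5/2)·R1: [0, 0, -43/2, 28]
R4 ← R4 + (2)·R1: [0, 6, -5, -30]
R4 ← R4 − (2/5)·R2: [0, 0, -29/5, -24]
R4 ← R4 − (58/215)·R3: [0, 0, 0, -6784/215]
Echelon form has 4 nonzero rows, so rank(C) = 4.
The column space has dimension equal to the rank: 4.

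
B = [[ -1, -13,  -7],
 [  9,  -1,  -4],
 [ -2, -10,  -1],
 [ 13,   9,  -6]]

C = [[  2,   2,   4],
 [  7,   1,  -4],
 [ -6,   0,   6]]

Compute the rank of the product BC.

2

First compute BC:
[[-51, -15,   6],
 [ 35,  17,  16],
 [-68, -14,  26],
 [125,  35, -20]]
Now row reduce the product.
R2 ← R2 + (35/51)·R1: [0, 114/17, 342/17]
R3 ← R3 − (4/3)·R1: [0, 6, 18]
R4 ← R4 + (125/51)·R1: [0, -30/17, -90/17]
R3 ← R3 − (17/19)·R2: [0, 0, 0]
R4 ← R4 + (5/19)·R2: [0, 0, 0]
2 nonzero rows, so rank(BC) = 2.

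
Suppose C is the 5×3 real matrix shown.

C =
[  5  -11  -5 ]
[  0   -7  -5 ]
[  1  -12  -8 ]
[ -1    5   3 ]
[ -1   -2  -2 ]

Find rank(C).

Row reduce to echelon form.
R3 ← R3 − (1/5)·R1: [0, -49/5, -7]
R4 ← R4 + (1/5)·R1: [0, 14/5, 2]
R5 ← R5 + (1/5)·R1: [0, -21/5, -3]
R3 ← R3 − (7/5)·R2: [0, 0, 0]
R4 ← R4 + (2/5)·R2: [0, 0, 0]
R5 ← R5 − (3/5)·R2: [0, 0, 0]
Echelon form has 2 nonzero rows, so rank(C) = 2.

2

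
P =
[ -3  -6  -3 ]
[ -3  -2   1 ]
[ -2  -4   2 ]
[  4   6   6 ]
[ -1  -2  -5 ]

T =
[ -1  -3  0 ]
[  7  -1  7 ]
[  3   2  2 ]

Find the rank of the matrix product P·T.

3

First compute PT:
[[-48,   9, -48],
 [ -8,  13, -12],
 [-20,  14, -24],
 [ 56,  -6,  54],
 [-28,  -5, -24]]
Now row reduce the product.
R2 ← R2 − (1/6)·R1: [0, 23/2, -4]
R3 ← R3 − (5/12)·R1: [0, 41/4, -4]
R4 ← R4 + (7/6)·R1: [0, 9/2, -2]
R5 ← R5 − (7/12)·R1: [0, -41/4, 4]
R3 ← R3 − (41/46)·R2: [0, 0, -10/23]
R4 ← R4 − (9/23)·R2: [0, 0, -10/23]
R5 ← R5 + (41/46)·R2: [0, 0, 10/23]
R4 ← R4 − R3: [0, 0, 0]
R5 ← R5 + R3: [0, 0, 0]
3 nonzero rows, so rank(PT) = 3.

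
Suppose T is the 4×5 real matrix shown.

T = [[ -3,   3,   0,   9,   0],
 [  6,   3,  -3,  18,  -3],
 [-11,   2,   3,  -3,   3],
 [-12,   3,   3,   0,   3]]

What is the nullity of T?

Row reduce to echelon form.
R2 ← R2 + (2)·R1: [0, 9, -3, 36, -3]
R3 ← R3 − (11/3)·R1: [0, -9, 3, -36, 3]
R4 ← R4 − (4)·R1: [0, -9, 3, -36, 3]
R3 ← R3 + R2: [0, 0, 0, 0, 0]
R4 ← R4 + R2: [0, 0, 0, 0, 0]
2 nonzero rows, so rank(T) = 2.
T has 5 columns; by rank–nullity, nullity = 5 − 2 = 3.

3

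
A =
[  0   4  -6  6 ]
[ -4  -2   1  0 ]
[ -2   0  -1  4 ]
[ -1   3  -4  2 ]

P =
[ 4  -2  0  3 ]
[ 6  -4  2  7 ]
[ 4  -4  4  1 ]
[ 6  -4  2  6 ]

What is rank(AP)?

First compute AP:
[[ 36, -16,  -4,  58],
 [-24,  12,   0, -25],
 [ 12,  -8,   4,  17],
 [ 10,  -2,  -6,  26]]
Now row reduce the product.
R2 ← R2 + (2/3)·R1: [0, 4/3, -8/3, 41/3]
R3 ← R3 − (1/3)·R1: [0, -8/3, 16/3, -7/3]
R4 ← R4 − (5/18)·R1: [0, 22/9, -44/9, 89/9]
R3 ← R3 + (2)·R2: [0, 0, 0, 25]
R4 ← R4 − (11/6)·R2: [0, 0, 0, -91/6]
R4 ← R4 + (91/150)·R3: [0, 0, 0, 0]
3 nonzero rows, so rank(AP) = 3.

3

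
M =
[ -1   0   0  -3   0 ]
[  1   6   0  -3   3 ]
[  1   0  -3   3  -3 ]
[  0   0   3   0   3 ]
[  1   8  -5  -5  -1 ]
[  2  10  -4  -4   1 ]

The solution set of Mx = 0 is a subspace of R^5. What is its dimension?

Row reduce to echelon form.
R2 ← R2 + R1: [0, 6, 0, -6, 3]
R3 ← R3 + R1: [0, 0, -3, 0, -3]
R5 ← R5 + R1: [0, 8, -5, -8, -1]
R6 ← R6 + (2)·R1: [0, 10, -4, -10, 1]
R5 ← R5 − (4/3)·R2: [0, 0, -5, 0, -5]
R6 ← R6 − (5/3)·R2: [0, 0, -4, 0, -4]
R4 ← R4 + R3: [0, 0, 0, 0, 0]
R5 ← R5 − (5/3)·R3: [0, 0, 0, 0, 0]
R6 ← R6 − (4/3)·R3: [0, 0, 0, 0, 0]
3 nonzero rows, so rank(M) = 3.
M has 5 columns; by rank–nullity, nullity = 5 − 3 = 2.

2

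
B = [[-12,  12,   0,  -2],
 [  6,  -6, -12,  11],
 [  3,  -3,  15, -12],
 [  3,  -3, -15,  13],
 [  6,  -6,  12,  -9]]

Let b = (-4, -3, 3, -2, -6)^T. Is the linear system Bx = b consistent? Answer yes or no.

Row reduce the augmented matrix [B | b].
R2 ← R2 + (1/2)·R1: [0, 0, -12, 10, -5]
R3 ← R3 + (1/4)·R1: [0, 0, 15, -25/2, 2]
R4 ← R4 + (1/4)·R1: [0, 0, -15, 25/2, -3]
R5 ← R5 + (1/2)·R1: [0, 0, 12, -10, -8]
R3 ← R3 + (5/4)·R2: [0, 0, 0, 0, -17/4]
R4 ← R4 − (5/4)·R2: [0, 0, 0, 0, 13/4]
R5 ← R5 + R2: [0, 0, 0, 0, -13]
R4 ← R4 + (13/17)·R3: [0, 0, 0, 0, 0]
R5 ← R5 − (52/17)·R3: [0, 0, 0, 0, 0]
The echelon form has 3 nonzero rows; the last pivot sits in the augmented column, so rank(B) = 2 but rank([B|b]) = 3.
Since the ranks differ, the system is inconsistent.

no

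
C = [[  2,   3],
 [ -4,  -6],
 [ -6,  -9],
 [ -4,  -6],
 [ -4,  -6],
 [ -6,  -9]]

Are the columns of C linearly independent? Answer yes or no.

no

Row reduce C to echelon form.
R2 ← R2 + (2)·R1: [0, 0]
R3 ← R3 + (3)·R1: [0, 0]
R4 ← R4 + (2)·R1: [0, 0]
R5 ← R5 + (2)·R1: [0, 0]
R6 ← R6 + (3)·R1: [0, 0]
1 pivot among 2 columns.
Only 1 < 2 pivot columns, so the columns are linearly dependent.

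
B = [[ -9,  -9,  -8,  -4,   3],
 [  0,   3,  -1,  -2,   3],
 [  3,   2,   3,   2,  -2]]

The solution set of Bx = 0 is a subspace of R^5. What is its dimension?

Row reduce to echelon form.
R3 ← R3 + (1/3)·R1: [0, -1, 1/3, 2/3, -1]
R3 ← R3 + (1/3)·R2: [0, 0, 0, 0, 0]
2 nonzero rows, so rank(B) = 2.
B has 5 columns; by rank–nullity, nullity = 5 − 2 = 3.

3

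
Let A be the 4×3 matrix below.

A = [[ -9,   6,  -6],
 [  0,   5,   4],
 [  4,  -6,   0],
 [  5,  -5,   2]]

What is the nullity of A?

1

Row reduce to echelon form.
R3 ← R3 + (4/9)·R1: [0, -10/3, -8/3]
R4 ← R4 + (5/9)·R1: [0, -5/3, -4/3]
R3 ← R3 + (2/3)·R2: [0, 0, 0]
R4 ← R4 + (1/3)·R2: [0, 0, 0]
2 nonzero rows, so rank(A) = 2.
A has 3 columns; by rank–nullity, nullity = 3 − 2 = 1.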